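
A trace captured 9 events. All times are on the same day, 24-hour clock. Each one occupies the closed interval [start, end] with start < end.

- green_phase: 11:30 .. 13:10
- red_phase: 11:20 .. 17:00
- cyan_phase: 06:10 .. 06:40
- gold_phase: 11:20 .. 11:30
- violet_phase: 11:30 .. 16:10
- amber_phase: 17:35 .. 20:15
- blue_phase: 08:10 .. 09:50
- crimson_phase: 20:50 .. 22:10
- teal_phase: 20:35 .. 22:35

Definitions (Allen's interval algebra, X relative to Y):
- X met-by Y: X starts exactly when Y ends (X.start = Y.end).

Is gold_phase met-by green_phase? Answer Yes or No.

gold_phase = [11:20, 11:30], green_phase = [11:30, 13:10].
Actual relation of gold_phase to green_phase: meets.
Asked whether 'met-by' holds → No.

No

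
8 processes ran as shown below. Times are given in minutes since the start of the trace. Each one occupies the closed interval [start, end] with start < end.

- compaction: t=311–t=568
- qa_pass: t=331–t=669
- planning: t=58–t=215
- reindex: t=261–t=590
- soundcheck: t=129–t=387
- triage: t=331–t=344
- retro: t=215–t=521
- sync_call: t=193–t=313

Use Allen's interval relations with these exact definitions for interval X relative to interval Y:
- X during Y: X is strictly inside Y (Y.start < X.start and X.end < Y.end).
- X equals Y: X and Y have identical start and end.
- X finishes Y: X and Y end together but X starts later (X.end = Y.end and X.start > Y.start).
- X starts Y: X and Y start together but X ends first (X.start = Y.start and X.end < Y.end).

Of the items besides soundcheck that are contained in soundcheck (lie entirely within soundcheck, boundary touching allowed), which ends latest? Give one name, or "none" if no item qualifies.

Target soundcheck = [t=129, t=387].
compaction [t=311, t=568] → overlapped-by → excluded.
planning [t=58, t=215] → overlaps → excluded.
qa_pass [t=331, t=669] → overlapped-by → excluded.
reindex [t=261, t=590] → overlapped-by → excluded.
retro [t=215, t=521] → overlapped-by → excluded.
sync_call [t=193, t=313] → during → candidate.
triage [t=331, t=344] → during → candidate.
Among candidates, latest end is t=344 → triage.

triage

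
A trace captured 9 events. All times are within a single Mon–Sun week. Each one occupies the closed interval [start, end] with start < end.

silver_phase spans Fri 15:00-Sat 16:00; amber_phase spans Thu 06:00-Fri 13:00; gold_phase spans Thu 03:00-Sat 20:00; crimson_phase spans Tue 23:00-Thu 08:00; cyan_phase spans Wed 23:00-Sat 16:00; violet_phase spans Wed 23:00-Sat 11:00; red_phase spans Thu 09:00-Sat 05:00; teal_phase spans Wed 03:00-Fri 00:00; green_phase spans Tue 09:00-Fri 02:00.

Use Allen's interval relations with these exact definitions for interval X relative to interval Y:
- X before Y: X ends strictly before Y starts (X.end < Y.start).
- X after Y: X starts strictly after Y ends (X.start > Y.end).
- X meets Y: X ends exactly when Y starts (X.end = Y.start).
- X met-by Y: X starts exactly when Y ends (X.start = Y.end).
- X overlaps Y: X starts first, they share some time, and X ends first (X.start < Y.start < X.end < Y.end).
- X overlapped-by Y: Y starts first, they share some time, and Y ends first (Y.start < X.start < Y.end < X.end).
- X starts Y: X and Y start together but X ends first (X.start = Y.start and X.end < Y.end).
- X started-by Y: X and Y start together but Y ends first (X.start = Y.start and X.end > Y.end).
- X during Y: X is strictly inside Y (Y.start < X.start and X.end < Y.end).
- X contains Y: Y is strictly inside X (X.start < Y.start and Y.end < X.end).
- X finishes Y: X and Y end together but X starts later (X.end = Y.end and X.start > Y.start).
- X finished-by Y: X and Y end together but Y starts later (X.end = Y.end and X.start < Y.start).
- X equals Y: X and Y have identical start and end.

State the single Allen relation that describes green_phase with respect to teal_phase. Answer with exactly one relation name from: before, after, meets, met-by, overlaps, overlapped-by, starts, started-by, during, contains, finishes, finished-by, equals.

green_phase = [Tue 09:00, Fri 02:00]; teal_phase = [Wed 03:00, Fri 00:00].
Compare endpoints: green_phase.start < teal_phase.start, green_phase.start < teal_phase.end, green_phase.end > teal_phase.start, green_phase.end > teal_phase.end.
That pattern is 'contains'.

contains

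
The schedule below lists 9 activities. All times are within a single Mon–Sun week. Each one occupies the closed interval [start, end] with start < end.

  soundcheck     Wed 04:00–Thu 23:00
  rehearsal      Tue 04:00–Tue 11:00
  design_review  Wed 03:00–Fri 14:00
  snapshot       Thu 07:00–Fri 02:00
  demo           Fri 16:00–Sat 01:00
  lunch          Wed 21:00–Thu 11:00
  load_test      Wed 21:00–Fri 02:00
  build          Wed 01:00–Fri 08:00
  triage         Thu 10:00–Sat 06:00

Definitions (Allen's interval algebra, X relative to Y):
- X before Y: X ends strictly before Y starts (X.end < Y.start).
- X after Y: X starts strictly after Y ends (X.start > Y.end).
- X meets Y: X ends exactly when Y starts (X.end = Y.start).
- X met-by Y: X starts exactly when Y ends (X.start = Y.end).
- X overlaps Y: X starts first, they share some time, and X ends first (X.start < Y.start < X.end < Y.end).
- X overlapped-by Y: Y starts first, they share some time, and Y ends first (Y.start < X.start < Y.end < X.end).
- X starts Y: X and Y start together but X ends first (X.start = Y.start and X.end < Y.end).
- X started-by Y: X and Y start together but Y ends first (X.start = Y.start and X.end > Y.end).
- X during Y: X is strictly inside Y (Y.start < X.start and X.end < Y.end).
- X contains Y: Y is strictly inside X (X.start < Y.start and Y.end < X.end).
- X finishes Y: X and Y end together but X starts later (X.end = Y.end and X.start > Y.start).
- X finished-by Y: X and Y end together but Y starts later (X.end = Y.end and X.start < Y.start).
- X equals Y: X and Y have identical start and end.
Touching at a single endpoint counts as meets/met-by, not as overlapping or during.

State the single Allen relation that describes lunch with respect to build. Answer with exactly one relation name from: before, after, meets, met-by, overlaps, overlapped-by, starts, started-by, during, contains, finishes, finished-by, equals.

during

lunch = [Wed 21:00, Thu 11:00]; build = [Wed 01:00, Fri 08:00].
Compare endpoints: lunch.start > build.start, lunch.start < build.end, lunch.end > build.start, lunch.end < build.end.
That pattern is 'during'.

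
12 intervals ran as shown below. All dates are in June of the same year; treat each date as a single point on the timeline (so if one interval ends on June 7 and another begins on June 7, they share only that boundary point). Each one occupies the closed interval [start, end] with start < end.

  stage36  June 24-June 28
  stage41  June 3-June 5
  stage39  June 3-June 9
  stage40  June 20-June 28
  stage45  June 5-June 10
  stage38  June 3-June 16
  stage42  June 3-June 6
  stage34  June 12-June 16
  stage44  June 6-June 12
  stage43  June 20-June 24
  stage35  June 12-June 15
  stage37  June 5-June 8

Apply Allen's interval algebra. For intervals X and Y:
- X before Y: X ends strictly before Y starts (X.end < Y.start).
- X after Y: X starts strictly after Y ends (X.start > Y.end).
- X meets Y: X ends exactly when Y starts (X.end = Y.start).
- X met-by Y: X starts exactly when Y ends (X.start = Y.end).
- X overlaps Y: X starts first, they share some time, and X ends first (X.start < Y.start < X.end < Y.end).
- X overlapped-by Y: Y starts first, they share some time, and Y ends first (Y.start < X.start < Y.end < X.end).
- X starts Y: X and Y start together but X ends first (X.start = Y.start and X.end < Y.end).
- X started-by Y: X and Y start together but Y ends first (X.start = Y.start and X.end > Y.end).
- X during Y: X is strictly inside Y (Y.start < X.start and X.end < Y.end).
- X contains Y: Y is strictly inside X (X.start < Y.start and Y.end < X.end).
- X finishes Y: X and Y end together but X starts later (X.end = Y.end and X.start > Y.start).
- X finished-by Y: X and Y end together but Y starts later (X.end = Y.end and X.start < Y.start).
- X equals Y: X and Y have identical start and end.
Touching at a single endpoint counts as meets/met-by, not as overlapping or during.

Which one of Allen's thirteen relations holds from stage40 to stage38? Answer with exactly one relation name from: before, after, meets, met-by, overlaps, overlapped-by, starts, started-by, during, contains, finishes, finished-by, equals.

after

stage40 = [June 20, June 28]; stage38 = [June 3, June 16].
Compare endpoints: stage40.start > stage38.start, stage40.start > stage38.end, stage40.end > stage38.start, stage40.end > stage38.end.
That pattern is 'after'.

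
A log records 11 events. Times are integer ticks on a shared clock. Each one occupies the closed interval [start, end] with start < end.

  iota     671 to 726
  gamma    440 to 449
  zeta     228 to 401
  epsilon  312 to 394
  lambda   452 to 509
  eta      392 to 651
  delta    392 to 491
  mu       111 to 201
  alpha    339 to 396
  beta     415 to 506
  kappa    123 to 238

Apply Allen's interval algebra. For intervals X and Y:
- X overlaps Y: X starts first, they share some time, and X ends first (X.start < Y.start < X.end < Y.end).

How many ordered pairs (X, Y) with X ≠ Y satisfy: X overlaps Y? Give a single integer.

12

Checking all 110 ordered pairs for relation 'overlaps'; matching pairs in alphabetical order:
(alpha, delta): alpha overlaps delta ✓
(alpha, eta): alpha overlaps eta ✓
(beta, lambda): beta overlaps lambda ✓
(delta, beta): delta overlaps beta ✓
(delta, lambda): delta overlaps lambda ✓
(epsilon, alpha): epsilon overlaps alpha ✓
(epsilon, delta): epsilon overlaps delta ✓
(epsilon, eta): epsilon overlaps eta ✓
(kappa, zeta): kappa overlaps zeta ✓
(mu, kappa): mu overlaps kappa ✓
(zeta, delta): zeta overlaps delta ✓
(zeta, eta): zeta overlaps eta ✓
Count: 12.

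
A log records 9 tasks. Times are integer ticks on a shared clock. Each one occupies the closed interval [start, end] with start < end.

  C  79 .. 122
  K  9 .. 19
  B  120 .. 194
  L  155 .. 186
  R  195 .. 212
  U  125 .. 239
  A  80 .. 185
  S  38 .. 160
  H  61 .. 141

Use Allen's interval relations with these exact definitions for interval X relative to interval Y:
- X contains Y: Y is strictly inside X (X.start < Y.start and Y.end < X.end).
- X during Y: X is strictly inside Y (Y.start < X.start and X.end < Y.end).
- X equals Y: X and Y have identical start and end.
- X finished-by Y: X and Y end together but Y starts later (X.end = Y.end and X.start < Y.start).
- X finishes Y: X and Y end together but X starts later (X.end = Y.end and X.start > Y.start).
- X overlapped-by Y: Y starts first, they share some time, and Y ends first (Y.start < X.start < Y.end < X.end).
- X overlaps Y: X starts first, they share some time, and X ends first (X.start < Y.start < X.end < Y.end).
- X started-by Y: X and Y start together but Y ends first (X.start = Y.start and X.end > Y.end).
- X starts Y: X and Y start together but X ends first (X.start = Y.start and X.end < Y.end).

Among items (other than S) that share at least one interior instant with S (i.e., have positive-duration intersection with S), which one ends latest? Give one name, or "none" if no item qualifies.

Target S = [38, 160].
A [80, 185] → overlapped-by → candidate.
B [120, 194] → overlapped-by → candidate.
C [79, 122] → during → candidate.
H [61, 141] → during → candidate.
K [9, 19] → before → excluded.
L [155, 186] → overlapped-by → candidate.
R [195, 212] → after → excluded.
U [125, 239] → overlapped-by → candidate.
Among candidates, latest end is 239 → U.

U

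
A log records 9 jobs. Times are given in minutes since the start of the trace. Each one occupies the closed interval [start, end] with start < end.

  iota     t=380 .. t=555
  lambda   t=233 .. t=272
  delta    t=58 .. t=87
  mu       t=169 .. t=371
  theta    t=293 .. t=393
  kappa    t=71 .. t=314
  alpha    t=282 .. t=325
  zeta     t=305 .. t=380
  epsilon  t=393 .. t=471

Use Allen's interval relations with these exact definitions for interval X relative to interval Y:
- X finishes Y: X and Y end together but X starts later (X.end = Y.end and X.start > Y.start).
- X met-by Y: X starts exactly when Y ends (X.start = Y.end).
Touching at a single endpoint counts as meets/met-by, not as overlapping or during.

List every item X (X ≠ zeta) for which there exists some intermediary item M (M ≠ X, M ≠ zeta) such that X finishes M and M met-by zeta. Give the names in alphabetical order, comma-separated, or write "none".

none

Target zeta = [t=305, t=380].
Intermediaries M with M met-by zeta: iota.
Via iota — items with X finishes iota: none.
Union: none.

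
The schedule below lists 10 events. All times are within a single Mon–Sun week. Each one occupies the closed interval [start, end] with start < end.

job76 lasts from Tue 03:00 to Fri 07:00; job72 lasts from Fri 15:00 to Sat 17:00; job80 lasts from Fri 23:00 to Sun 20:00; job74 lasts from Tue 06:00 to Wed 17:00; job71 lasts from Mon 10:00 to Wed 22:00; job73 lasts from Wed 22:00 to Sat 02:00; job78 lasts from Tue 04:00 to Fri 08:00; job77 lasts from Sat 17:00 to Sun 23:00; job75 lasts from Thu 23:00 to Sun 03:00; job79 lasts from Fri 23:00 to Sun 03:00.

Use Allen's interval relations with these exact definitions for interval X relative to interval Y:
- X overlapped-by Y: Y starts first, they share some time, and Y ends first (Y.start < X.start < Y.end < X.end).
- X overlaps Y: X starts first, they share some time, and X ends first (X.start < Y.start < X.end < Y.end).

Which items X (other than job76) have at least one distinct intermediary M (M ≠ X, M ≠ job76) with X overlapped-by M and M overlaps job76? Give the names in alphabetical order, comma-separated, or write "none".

Target job76 = [Tue 03:00, Fri 07:00].
Intermediaries M with M overlaps job76: job71.
Via job71 — items with X overlapped-by job71: job78.
Union: job78.

job78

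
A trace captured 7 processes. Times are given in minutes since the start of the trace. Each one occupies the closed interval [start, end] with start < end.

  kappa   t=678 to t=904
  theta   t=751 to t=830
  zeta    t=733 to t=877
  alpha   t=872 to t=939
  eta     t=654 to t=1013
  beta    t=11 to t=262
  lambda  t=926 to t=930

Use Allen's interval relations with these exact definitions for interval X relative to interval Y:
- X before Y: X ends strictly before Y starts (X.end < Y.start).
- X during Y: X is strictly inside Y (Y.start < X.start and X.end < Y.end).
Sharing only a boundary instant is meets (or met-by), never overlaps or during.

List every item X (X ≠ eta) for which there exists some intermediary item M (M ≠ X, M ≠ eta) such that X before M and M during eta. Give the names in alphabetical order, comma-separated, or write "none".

beta, kappa, theta, zeta

Target eta = [t=654, t=1013].
Intermediaries M with M during eta: alpha, kappa, lambda, theta, zeta.
Via alpha — items with X before alpha: beta, theta.
Via kappa — items with X before kappa: beta.
Via lambda — items with X before lambda: beta, kappa, theta, zeta.
Via theta — items with X before theta: beta.
Via zeta — items with X before zeta: beta.
Union: beta, kappa, theta, zeta.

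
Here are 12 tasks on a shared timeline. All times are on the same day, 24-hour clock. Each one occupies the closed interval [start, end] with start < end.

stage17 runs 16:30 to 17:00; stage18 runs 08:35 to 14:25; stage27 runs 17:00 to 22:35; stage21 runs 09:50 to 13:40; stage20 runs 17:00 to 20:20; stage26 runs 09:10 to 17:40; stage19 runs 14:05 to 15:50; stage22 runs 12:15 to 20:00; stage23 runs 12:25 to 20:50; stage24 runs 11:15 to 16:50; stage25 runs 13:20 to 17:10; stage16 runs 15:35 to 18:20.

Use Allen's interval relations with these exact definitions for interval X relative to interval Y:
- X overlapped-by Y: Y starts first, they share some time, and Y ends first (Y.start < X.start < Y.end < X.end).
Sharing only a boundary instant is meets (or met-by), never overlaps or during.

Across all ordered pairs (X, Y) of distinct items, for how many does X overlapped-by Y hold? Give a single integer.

30

Checking all 132 ordered pairs for relation 'overlapped-by'; matching pairs in alphabetical order:
(stage16, stage19): stage16 overlapped-by stage19 ✓
(stage16, stage24): stage16 overlapped-by stage24 ✓
(stage16, stage25): stage16 overlapped-by stage25 ✓
(stage16, stage26): stage16 overlapped-by stage26 ✓
(stage17, stage24): stage17 overlapped-by stage24 ✓
(stage19, stage18): stage19 overlapped-by stage18 ✓
(stage20, stage16): stage20 overlapped-by stage16 ✓
(stage20, stage22): stage20 overlapped-by stage22 ✓
(stage20, stage25): stage20 overlapped-by stage25 ✓
(stage20, stage26): stage20 overlapped-by stage26 ✓
(stage22, stage18): stage22 overlapped-by stage18 ✓
(stage22, stage21): stage22 overlapped-by stage21 ✓
(stage22, stage24): stage22 overlapped-by stage24 ✓
(stage22, stage26): stage22 overlapped-by stage26 ✓
(stage23, stage18): stage23 overlapped-by stage18 ✓
(stage23, stage21): stage23 overlapped-by stage21 ✓
(stage23, stage22): stage23 overlapped-by stage22 ✓
(stage23, stage24): stage23 overlapped-by stage24 ✓
(stage23, stage26): stage23 overlapped-by stage26 ✓
(stage24, stage18): stage24 overlapped-by stage18 ✓
(stage24, stage21): stage24 overlapped-by stage21 ✓
(stage25, stage18): stage25 overlapped-by stage18 ✓
(stage25, stage21): stage25 overlapped-by stage21 ✓
(stage25, stage24): stage25 overlapped-by stage24 ✓
... plus 6 further pairs not listed.
Count: 30.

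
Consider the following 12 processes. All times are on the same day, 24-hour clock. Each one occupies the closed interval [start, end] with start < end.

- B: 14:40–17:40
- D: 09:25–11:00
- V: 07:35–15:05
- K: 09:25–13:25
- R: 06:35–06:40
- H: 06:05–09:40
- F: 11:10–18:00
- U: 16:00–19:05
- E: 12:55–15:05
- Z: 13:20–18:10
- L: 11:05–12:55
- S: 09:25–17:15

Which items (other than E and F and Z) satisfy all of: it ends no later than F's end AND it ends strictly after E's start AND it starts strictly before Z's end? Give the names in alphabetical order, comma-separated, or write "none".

B, K, S, V

Conditions: its end is no later than F's end (X.end <= 18:00) AND its end is strictly after E's start (X.end > 12:55) AND its start is strictly before Z's end (X.start < 18:10).
B: end 17:40 <= 18:00? ✓; end 17:40 > 12:55? ✓; start 14:40 < 18:10? ✓ → yes.
D: end 11:00 <= 18:00? ✓; end 11:00 > 12:55? ✗; start 09:25 < 18:10? ✓ → no.
H: end 09:40 <= 18:00? ✓; end 09:40 > 12:55? ✗; start 06:05 < 18:10? ✓ → no.
K: end 13:25 <= 18:00? ✓; end 13:25 > 12:55? ✓; start 09:25 < 18:10? ✓ → yes.
L: end 12:55 <= 18:00? ✓; end 12:55 > 12:55? ✗; start 11:05 < 18:10? ✓ → no.
R: end 06:40 <= 18:00? ✓; end 06:40 > 12:55? ✗; start 06:35 < 18:10? ✓ → no.
S: end 17:15 <= 18:00? ✓; end 17:15 > 12:55? ✓; start 09:25 < 18:10? ✓ → yes.
U: end 19:05 <= 18:00? ✗; end 19:05 > 12:55? ✓; start 16:00 < 18:10? ✓ → no.
V: end 15:05 <= 18:00? ✓; end 15:05 > 12:55? ✓; start 07:35 < 18:10? ✓ → yes.
Result: B, K, S, V.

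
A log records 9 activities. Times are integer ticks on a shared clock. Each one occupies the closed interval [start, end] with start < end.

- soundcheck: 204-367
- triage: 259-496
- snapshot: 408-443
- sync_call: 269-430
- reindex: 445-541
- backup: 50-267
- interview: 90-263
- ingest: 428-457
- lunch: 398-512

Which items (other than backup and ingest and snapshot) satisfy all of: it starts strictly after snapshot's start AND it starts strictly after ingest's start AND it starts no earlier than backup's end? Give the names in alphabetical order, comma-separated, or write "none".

Conditions: its start is strictly after snapshot's start (X.start > 408) AND its start is strictly after ingest's start (X.start > 428) AND its start is no earlier than backup's end (X.start >= 267).
interview: start 90 > 408? ✗; start 90 > 428? ✗; start 90 >= 267? ✗ → no.
lunch: start 398 > 408? ✗; start 398 > 428? ✗; start 398 >= 267? ✓ → no.
reindex: start 445 > 408? ✓; start 445 > 428? ✓; start 445 >= 267? ✓ → yes.
soundcheck: start 204 > 408? ✗; start 204 > 428? ✗; start 204 >= 267? ✗ → no.
sync_call: start 269 > 408? ✗; start 269 > 428? ✗; start 269 >= 267? ✓ → no.
triage: start 259 > 408? ✗; start 259 > 428? ✗; start 259 >= 267? ✗ → no.
Result: reindex.

reindex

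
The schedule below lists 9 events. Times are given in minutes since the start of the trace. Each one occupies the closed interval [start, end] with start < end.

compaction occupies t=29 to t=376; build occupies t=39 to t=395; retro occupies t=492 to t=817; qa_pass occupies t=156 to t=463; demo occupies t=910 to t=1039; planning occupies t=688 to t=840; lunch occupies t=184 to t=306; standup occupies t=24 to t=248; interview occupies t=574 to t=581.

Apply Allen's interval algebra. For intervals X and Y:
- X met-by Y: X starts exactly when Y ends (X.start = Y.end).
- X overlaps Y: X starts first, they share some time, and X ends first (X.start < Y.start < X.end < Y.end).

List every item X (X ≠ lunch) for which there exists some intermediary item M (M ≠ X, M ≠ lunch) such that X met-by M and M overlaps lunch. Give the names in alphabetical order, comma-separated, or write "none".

none

Target lunch = [t=184, t=306].
Intermediaries M with M overlaps lunch: standup.
Via standup — items with X met-by standup: none.
Union: none.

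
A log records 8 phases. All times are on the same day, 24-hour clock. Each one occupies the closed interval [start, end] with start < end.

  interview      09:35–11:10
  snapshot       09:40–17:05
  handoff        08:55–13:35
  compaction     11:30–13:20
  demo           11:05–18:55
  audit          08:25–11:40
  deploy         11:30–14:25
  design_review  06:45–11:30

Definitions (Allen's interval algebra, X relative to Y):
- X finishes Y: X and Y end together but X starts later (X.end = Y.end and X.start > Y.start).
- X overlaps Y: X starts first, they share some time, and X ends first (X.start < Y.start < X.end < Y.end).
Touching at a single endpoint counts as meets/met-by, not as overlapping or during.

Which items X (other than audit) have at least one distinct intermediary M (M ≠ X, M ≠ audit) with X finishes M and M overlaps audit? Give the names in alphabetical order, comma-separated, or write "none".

Target audit = [08:25, 11:40].
Intermediaries M with M overlaps audit: design_review.
Via design_review — items with X finishes design_review: none.
Union: none.

none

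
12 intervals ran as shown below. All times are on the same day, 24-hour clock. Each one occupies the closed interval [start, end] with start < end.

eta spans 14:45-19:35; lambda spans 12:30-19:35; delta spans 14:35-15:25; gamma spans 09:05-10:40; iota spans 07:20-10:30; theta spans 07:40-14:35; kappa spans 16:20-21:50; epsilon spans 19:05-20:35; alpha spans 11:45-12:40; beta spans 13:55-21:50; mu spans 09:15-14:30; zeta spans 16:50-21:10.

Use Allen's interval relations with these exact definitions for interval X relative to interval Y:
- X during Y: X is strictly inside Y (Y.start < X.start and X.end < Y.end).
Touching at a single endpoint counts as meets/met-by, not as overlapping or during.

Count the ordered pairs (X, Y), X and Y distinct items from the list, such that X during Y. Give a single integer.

12

Checking all 132 ordered pairs for relation 'during'; matching pairs in alphabetical order:
(alpha, mu): alpha during mu ✓
(alpha, theta): alpha during theta ✓
(delta, beta): delta during beta ✓
(delta, lambda): delta during lambda ✓
(epsilon, beta): epsilon during beta ✓
(epsilon, kappa): epsilon during kappa ✓
(epsilon, zeta): epsilon during zeta ✓
(eta, beta): eta during beta ✓
(gamma, theta): gamma during theta ✓
(mu, theta): mu during theta ✓
(zeta, beta): zeta during beta ✓
(zeta, kappa): zeta during kappa ✓
Count: 12.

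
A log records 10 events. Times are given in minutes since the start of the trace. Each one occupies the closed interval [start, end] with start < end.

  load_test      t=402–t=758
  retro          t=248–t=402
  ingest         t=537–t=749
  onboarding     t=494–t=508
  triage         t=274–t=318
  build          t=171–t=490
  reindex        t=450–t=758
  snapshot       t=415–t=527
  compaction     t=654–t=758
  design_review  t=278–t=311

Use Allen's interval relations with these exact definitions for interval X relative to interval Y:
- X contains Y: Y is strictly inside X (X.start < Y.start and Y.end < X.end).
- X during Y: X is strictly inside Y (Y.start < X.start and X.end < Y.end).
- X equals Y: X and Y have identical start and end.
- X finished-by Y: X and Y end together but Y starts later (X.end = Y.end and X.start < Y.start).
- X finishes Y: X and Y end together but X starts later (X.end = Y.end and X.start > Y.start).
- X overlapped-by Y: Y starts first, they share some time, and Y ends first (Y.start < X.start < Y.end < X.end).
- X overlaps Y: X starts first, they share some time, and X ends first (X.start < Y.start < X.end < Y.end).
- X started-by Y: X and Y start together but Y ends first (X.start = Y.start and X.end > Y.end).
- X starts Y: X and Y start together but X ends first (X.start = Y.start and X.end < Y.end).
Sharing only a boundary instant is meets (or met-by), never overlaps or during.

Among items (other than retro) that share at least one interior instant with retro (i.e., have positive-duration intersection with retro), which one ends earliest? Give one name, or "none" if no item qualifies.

Target retro = [t=248, t=402].
build [t=171, t=490] → contains → candidate.
compaction [t=654, t=758] → after → excluded.
design_review [t=278, t=311] → during → candidate.
ingest [t=537, t=749] → after → excluded.
load_test [t=402, t=758] → met-by → excluded.
onboarding [t=494, t=508] → after → excluded.
reindex [t=450, t=758] → after → excluded.
snapshot [t=415, t=527] → after → excluded.
triage [t=274, t=318] → during → candidate.
Among candidates, earliest end is t=311 → design_review.

design_review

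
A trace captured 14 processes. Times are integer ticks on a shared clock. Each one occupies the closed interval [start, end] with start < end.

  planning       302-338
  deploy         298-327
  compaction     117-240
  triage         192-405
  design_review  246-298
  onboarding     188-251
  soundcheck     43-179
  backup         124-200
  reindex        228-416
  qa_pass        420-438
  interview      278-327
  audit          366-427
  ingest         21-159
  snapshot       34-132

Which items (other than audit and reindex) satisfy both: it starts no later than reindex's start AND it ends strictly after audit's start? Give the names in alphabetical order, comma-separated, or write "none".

Conditions: its start is no later than reindex's start (X.start <= 228) AND its end is strictly after audit's start (X.end > 366).
backup: start 124 <= 228? ✓; end 200 > 366? ✗ → no.
compaction: start 117 <= 228? ✓; end 240 > 366? ✗ → no.
deploy: start 298 <= 228? ✗; end 327 > 366? ✗ → no.
design_review: start 246 <= 228? ✗; end 298 > 366? ✗ → no.
ingest: start 21 <= 228? ✓; end 159 > 366? ✗ → no.
interview: start 278 <= 228? ✗; end 327 > 366? ✗ → no.
onboarding: start 188 <= 228? ✓; end 251 > 366? ✗ → no.
planning: start 302 <= 228? ✗; end 338 > 366? ✗ → no.
qa_pass: start 420 <= 228? ✗; end 438 > 366? ✓ → no.
snapshot: start 34 <= 228? ✓; end 132 > 366? ✗ → no.
soundcheck: start 43 <= 228? ✓; end 179 > 366? ✗ → no.
triage: start 192 <= 228? ✓; end 405 > 366? ✓ → yes.
Result: triage.

triage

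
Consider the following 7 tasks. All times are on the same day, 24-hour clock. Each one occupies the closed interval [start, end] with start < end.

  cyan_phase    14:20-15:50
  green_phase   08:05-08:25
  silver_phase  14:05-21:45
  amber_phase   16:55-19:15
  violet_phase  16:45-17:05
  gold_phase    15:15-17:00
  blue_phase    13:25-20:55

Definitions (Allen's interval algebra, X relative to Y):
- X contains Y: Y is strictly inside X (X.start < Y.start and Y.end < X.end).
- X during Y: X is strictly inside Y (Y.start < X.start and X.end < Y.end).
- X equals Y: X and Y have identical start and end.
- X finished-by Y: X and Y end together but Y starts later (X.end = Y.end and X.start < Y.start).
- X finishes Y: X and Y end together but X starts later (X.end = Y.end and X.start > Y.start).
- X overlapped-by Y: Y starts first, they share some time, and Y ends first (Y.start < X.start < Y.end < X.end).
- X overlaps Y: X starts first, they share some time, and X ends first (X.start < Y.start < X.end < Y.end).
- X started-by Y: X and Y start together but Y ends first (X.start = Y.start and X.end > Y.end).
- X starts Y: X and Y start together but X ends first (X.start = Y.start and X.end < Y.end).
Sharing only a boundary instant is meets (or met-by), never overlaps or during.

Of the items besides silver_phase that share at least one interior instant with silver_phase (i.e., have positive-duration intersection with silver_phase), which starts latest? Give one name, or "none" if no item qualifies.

Target silver_phase = [14:05, 21:45].
amber_phase [16:55, 19:15] → during → candidate.
blue_phase [13:25, 20:55] → overlaps → candidate.
cyan_phase [14:20, 15:50] → during → candidate.
gold_phase [15:15, 17:00] → during → candidate.
green_phase [08:05, 08:25] → before → excluded.
violet_phase [16:45, 17:05] → during → candidate.
Among candidates, latest start is 16:55 → amber_phase.

amber_phase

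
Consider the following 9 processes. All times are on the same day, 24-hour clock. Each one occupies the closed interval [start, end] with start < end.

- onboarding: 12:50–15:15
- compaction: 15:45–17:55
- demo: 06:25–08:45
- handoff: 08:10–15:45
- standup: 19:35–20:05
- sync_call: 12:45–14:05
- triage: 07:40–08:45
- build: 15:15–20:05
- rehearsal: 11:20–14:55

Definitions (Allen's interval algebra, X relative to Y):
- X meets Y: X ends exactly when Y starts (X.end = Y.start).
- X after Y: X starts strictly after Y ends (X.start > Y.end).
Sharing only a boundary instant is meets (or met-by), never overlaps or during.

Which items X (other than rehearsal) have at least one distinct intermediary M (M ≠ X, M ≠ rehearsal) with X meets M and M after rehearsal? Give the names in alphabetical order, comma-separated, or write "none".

handoff, onboarding

Target rehearsal = [11:20, 14:55].
Intermediaries M with M after rehearsal: build, compaction, standup.
Via build — items with X meets build: onboarding.
Via compaction — items with X meets compaction: handoff.
Via standup — items with X meets standup: none.
Union: handoff, onboarding.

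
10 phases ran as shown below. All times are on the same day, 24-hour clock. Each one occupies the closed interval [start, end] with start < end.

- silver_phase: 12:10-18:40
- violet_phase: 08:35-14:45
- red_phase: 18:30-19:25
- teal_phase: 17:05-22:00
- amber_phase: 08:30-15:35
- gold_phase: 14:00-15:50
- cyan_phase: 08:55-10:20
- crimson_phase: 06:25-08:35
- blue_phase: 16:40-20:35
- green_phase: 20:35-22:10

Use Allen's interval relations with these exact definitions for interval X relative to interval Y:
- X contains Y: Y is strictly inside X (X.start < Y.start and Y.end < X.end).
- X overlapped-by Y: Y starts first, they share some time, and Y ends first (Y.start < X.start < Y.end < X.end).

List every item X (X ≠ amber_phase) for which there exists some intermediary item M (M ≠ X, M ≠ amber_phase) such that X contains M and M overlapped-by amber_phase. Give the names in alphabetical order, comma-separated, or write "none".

silver_phase

Target amber_phase = [08:30, 15:35].
Intermediaries M with M overlapped-by amber_phase: gold_phase, silver_phase.
Via gold_phase — items with X contains gold_phase: silver_phase.
Via silver_phase — items with X contains silver_phase: none.
Union: silver_phase.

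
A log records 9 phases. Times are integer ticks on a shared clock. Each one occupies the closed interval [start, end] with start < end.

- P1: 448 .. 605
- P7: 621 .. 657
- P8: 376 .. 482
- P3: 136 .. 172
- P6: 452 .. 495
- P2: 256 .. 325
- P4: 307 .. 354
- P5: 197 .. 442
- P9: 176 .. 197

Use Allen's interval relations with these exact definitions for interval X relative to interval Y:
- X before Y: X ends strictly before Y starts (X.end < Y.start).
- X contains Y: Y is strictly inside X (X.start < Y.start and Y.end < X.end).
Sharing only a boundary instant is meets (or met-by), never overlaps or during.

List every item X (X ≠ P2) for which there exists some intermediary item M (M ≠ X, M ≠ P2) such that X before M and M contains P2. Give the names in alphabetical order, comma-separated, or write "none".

Target P2 = [256, 325].
Intermediaries M with M contains P2: P5.
Via P5 — items with X before P5: P3.
Union: P3.

P3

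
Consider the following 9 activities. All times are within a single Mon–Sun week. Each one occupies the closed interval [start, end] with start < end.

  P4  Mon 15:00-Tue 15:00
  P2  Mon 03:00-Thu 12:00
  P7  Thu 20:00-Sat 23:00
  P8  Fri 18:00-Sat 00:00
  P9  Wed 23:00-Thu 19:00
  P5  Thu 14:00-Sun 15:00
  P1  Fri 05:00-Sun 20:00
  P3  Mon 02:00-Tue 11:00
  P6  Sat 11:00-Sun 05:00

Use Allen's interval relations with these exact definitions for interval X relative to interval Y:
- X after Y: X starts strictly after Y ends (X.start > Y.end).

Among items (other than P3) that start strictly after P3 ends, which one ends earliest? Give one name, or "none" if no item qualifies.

P9

Target P3 = [Mon 02:00, Tue 11:00].
P1 [Fri 05:00, Sun 20:00] → after → candidate.
P2 [Mon 03:00, Thu 12:00] → overlapped-by → excluded.
P4 [Mon 15:00, Tue 15:00] → overlapped-by → excluded.
P5 [Thu 14:00, Sun 15:00] → after → candidate.
P6 [Sat 11:00, Sun 05:00] → after → candidate.
P7 [Thu 20:00, Sat 23:00] → after → candidate.
P8 [Fri 18:00, Sat 00:00] → after → candidate.
P9 [Wed 23:00, Thu 19:00] → after → candidate.
Among candidates, earliest end is Thu 19:00 → P9.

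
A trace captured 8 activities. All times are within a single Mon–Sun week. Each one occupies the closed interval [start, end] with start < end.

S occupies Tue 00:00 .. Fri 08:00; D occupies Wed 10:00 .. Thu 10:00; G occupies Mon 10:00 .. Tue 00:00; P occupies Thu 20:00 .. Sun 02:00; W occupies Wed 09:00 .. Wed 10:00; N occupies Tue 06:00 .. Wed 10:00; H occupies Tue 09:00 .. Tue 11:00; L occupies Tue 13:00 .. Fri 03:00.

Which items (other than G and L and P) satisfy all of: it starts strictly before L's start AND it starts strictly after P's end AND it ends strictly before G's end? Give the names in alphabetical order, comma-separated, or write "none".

none

Conditions: its start is strictly before L's start (X.start < Tue 13:00) AND its start is strictly after P's end (X.start > Sun 02:00) AND its end is strictly before G's end (X.end < Tue 00:00).
D: start Wed 10:00 < Tue 13:00? ✗; start Wed 10:00 > Sun 02:00? ✗; end Thu 10:00 < Tue 00:00? ✗ → no.
H: start Tue 09:00 < Tue 13:00? ✓; start Tue 09:00 > Sun 02:00? ✗; end Tue 11:00 < Tue 00:00? ✗ → no.
N: start Tue 06:00 < Tue 13:00? ✓; start Tue 06:00 > Sun 02:00? ✗; end Wed 10:00 < Tue 00:00? ✗ → no.
S: start Tue 00:00 < Tue 13:00? ✓; start Tue 00:00 > Sun 02:00? ✗; end Fri 08:00 < Tue 00:00? ✗ → no.
W: start Wed 09:00 < Tue 13:00? ✗; start Wed 09:00 > Sun 02:00? ✗; end Wed 10:00 < Tue 00:00? ✗ → no.
Result: none.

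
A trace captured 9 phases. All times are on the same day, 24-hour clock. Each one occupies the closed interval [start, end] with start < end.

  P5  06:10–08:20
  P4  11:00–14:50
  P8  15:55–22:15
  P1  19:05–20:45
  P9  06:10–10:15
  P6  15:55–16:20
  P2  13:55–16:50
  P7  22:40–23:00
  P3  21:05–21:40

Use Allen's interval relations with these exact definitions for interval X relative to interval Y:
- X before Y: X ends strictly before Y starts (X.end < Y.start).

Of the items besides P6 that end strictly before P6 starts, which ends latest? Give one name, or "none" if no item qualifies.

P4

Target P6 = [15:55, 16:20].
P1 [19:05, 20:45] → after → excluded.
P2 [13:55, 16:50] → contains → excluded.
P3 [21:05, 21:40] → after → excluded.
P4 [11:00, 14:50] → before → candidate.
P5 [06:10, 08:20] → before → candidate.
P7 [22:40, 23:00] → after → excluded.
P8 [15:55, 22:15] → started-by → excluded.
P9 [06:10, 10:15] → before → candidate.
Among candidates, latest end is 14:50 → P4.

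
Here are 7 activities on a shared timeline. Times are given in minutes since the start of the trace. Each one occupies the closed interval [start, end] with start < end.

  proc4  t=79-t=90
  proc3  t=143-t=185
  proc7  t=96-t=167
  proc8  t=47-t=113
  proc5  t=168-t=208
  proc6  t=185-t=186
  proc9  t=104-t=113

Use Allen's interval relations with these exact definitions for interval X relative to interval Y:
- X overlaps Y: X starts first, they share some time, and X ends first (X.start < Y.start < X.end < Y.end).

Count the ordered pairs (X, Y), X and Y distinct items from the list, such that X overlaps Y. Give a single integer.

3

Checking all 42 ordered pairs for relation 'overlaps'; matching pairs in alphabetical order:
(proc3, proc5): proc3 overlaps proc5 ✓
(proc7, proc3): proc7 overlaps proc3 ✓
(proc8, proc7): proc8 overlaps proc7 ✓
Count: 3.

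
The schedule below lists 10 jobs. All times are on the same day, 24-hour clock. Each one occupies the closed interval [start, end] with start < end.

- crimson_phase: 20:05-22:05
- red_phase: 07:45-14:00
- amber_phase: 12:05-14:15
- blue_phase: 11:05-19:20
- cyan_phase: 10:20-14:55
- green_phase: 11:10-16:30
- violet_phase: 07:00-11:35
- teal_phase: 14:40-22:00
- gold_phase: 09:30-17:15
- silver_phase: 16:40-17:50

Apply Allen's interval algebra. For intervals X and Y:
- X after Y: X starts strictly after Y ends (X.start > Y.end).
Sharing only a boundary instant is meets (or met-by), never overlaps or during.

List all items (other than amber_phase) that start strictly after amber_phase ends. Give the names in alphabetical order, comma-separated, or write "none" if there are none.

crimson_phase, silver_phase, teal_phase

Target amber_phase = [12:05, 14:15].
blue_phase [11:05, 19:20] → contains → no.
crimson_phase [20:05, 22:05] → after → yes.
cyan_phase [10:20, 14:55] → contains → no.
gold_phase [09:30, 17:15] → contains → no.
green_phase [11:10, 16:30] → contains → no.
red_phase [07:45, 14:00] → overlaps → no.
silver_phase [16:40, 17:50] → after → yes.
teal_phase [14:40, 22:00] → after → yes.
violet_phase [07:00, 11:35] → before → no.
Result: crimson_phase, silver_phase, teal_phase.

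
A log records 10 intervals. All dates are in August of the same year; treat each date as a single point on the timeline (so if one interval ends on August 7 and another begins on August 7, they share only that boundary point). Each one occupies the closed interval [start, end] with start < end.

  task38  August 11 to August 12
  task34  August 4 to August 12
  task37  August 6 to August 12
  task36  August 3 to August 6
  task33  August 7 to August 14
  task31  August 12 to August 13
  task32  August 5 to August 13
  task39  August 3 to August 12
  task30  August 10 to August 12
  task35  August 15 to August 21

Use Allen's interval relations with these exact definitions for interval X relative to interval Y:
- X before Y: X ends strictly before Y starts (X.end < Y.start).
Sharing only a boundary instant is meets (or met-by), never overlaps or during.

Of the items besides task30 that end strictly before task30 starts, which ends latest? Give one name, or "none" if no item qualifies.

Target task30 = [August 10, August 12].
task31 [August 12, August 13] → met-by → excluded.
task32 [August 5, August 13] → contains → excluded.
task33 [August 7, August 14] → contains → excluded.
task34 [August 4, August 12] → finished-by → excluded.
task35 [August 15, August 21] → after → excluded.
task36 [August 3, August 6] → before → candidate.
task37 [August 6, August 12] → finished-by → excluded.
task38 [August 11, August 12] → finishes → excluded.
task39 [August 3, August 12] → finished-by → excluded.
Among candidates, latest end is August 6 → task36.

task36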